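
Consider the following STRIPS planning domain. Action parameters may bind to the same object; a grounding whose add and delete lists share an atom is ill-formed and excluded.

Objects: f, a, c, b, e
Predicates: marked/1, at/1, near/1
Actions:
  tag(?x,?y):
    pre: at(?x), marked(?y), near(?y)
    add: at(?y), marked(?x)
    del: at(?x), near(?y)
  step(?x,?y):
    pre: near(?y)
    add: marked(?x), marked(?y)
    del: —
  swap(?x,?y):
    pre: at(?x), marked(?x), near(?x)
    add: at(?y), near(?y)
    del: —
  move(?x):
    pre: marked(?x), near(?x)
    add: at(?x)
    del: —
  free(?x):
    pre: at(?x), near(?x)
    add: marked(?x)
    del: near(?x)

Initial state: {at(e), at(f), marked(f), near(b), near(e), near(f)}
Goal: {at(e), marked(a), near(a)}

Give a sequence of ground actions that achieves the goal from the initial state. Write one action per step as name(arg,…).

1. step(a,f)  →  {at(e), at(f), marked(a), marked(f), near(b), near(e), near(f)}
2. swap(f,a)  →  {at(a), at(e), at(f), marked(a), marked(f), near(a), near(b), near(e), near(f)}

step(a,f); swap(f,a)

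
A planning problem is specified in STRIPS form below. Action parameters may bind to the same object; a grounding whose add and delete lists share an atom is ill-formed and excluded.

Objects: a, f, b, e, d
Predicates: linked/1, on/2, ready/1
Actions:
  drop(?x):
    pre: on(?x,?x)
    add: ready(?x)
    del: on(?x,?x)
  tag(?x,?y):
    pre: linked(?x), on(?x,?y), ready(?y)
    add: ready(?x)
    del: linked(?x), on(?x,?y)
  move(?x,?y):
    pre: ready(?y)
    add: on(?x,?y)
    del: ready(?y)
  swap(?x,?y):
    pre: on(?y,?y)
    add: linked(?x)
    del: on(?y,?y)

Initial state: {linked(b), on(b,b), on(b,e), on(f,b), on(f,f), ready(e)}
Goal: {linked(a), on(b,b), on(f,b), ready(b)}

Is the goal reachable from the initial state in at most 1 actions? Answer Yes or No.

No

1. tag(b,e)  →  {on(b,b), on(f,b), on(f,f), ready(b), ready(e)}
2. swap(a,f)  →  {linked(a), on(b,b), on(f,b), ready(b), ready(e)}
optimal plan length = 2; 2 > 1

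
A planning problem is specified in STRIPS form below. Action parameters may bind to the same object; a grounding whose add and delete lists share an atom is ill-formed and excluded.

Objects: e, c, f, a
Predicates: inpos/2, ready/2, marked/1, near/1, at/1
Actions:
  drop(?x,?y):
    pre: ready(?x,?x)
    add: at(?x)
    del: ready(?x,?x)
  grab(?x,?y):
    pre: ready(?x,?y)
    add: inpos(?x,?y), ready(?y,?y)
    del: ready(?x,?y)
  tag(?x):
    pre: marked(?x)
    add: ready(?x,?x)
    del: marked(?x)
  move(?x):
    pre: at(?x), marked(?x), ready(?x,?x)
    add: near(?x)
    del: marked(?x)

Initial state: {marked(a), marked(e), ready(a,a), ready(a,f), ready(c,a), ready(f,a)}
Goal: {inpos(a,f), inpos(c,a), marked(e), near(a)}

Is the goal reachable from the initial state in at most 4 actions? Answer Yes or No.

Yes

1. drop(a,e)  →  {at(a), marked(a), marked(e), ready(a,f), ready(c,a), ready(f,a)}
2. grab(c,a)  →  {at(a), inpos(c,a), marked(a), marked(e), ready(a,a), ready(a,f), ready(f,a)}
3. grab(a,f)  →  {at(a), inpos(a,f), inpos(c,a), marked(a), marked(e), ready(a,a), ready(f,a), ready(f,f)}
4. move(a)  →  {at(a), inpos(a,f), inpos(c,a), marked(e), near(a), ready(a,a), ready(f,a), ready(f,f)}
optimal plan length = 4; 4 ≤ 4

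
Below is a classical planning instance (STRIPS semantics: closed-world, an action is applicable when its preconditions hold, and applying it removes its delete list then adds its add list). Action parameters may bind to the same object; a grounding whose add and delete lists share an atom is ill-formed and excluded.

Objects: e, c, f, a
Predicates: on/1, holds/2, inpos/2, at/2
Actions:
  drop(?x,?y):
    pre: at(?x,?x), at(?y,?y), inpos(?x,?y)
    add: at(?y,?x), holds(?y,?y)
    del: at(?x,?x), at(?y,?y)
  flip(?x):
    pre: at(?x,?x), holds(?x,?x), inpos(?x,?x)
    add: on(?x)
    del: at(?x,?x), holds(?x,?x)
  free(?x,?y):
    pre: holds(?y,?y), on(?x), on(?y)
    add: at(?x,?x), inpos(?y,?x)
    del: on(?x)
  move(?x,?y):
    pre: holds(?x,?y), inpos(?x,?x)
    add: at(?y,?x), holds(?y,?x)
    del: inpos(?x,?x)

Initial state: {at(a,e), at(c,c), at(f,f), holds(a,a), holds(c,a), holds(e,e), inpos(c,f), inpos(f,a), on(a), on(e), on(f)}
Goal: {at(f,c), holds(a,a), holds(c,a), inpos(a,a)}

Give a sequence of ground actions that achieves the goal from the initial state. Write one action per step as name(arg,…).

drop(c,f); free(a,a)

1. drop(c,f)  →  {at(a,e), at(f,c), holds(a,a), holds(c,a), holds(e,e), holds(f,f), inpos(c,f), inpos(f,a), on(a), on(e), on(f)}
2. free(a,a)  →  {at(a,a), at(a,e), at(f,c), holds(a,a), holds(c,a), holds(e,e), holds(f,f), inpos(a,a), inpos(c,f), inpos(f,a), on(e), on(f)}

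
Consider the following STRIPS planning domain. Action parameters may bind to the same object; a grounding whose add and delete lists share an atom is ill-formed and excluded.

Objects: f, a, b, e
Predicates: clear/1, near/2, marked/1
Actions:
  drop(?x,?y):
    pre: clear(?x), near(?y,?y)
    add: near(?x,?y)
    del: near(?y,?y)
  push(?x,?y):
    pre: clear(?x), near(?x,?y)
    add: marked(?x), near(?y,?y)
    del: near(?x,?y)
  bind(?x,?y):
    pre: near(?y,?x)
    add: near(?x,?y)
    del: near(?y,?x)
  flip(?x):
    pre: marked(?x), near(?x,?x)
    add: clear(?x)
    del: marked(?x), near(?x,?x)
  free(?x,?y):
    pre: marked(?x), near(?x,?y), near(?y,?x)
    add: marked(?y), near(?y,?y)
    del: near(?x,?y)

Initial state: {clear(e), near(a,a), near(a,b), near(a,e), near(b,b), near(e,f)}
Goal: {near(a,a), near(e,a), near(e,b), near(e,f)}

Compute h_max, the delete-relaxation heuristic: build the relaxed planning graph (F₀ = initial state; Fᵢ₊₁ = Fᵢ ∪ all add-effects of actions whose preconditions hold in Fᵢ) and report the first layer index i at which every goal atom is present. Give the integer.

F0 = init (6 atoms)
F1 = F0 ∪ {marked(e), near(b,a), near(e,a), near(e,b), near(f,e), near(f,f)}  (12 atoms)
goal ⊆ F1  ⇒  h_max = 1

1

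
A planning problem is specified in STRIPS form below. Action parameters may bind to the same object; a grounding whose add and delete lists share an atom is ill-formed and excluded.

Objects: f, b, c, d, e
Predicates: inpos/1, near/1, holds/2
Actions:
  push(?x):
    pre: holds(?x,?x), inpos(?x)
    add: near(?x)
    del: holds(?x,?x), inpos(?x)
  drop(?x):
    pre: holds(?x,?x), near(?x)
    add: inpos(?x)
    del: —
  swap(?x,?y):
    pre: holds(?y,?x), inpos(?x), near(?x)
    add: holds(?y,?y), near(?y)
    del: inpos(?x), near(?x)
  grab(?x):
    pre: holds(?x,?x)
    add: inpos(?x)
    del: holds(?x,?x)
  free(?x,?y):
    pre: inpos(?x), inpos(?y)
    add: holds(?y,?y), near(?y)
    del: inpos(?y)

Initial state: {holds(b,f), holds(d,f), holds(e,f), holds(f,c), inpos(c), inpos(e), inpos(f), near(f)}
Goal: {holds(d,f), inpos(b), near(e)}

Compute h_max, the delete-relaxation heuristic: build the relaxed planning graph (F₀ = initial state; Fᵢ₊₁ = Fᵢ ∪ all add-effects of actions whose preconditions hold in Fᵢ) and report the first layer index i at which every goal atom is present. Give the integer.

F0 = init (8 atoms)
F1 = F0 ∪ {holds(b,b), holds(c,c), holds(d,d), holds(e,e), holds(f,f), near(b), near(c), near(d), near(e)}  (17 atoms)
F2 = F1 ∪ {inpos(b), inpos(d)}  (19 atoms)
goal ⊆ F2  ⇒  h_max = 2

2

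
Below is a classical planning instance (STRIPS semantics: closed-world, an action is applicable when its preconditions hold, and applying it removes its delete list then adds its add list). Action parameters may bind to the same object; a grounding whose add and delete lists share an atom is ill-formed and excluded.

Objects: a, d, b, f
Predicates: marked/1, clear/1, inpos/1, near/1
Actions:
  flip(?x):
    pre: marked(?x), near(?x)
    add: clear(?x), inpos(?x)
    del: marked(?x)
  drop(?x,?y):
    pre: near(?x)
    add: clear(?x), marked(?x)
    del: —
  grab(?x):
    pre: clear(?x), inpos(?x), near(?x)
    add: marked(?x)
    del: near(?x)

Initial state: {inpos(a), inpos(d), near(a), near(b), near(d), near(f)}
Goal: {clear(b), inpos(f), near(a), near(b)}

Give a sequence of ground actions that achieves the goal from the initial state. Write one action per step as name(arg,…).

1. drop(b,a)  →  {clear(b), inpos(a), inpos(d), marked(b), near(a), near(b), near(d), near(f)}
2. drop(f,a)  →  {clear(b), clear(f), inpos(a), inpos(d), marked(b), marked(f), near(a), near(b), near(d), near(f)}
3. flip(f)  →  {clear(b), clear(f), inpos(a), inpos(d), inpos(f), marked(b), near(a), near(b), near(d), near(f)}

drop(b,a); drop(f,a); flip(f)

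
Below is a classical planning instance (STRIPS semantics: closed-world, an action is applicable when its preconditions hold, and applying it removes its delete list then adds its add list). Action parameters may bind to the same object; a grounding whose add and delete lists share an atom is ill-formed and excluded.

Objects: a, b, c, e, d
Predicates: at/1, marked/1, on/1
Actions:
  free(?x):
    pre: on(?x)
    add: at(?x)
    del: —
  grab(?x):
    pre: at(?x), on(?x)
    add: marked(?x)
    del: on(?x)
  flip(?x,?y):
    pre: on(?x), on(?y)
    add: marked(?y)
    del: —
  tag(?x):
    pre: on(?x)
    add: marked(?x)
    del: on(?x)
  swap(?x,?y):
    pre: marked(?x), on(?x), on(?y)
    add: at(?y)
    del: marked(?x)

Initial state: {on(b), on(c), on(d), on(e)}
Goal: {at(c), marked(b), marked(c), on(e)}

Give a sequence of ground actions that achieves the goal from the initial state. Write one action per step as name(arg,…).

free(c); grab(c); flip(b,b)

1. free(c)  →  {at(c), on(b), on(c), on(d), on(e)}
2. grab(c)  →  {at(c), marked(c), on(b), on(d), on(e)}
3. flip(b,b)  →  {at(c), marked(b), marked(c), on(b), on(d), on(e)}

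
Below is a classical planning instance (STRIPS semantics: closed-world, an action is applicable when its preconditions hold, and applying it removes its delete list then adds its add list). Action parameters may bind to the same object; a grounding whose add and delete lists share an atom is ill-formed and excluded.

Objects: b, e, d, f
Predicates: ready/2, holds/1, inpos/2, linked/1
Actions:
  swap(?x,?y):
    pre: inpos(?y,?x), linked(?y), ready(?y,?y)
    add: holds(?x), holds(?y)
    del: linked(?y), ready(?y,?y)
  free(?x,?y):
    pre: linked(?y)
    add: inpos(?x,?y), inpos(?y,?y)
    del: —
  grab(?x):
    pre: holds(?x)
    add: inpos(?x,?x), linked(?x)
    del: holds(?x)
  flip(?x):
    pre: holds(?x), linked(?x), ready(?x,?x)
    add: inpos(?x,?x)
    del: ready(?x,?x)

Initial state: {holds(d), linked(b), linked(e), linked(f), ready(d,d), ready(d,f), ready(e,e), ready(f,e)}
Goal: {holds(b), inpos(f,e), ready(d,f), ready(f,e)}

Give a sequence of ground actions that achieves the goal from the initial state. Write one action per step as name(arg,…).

1. free(e,b)  →  {holds(d), inpos(b,b), inpos(e,b), linked(b), linked(e), linked(f), ready(d,d), ready(d,f), ready(e,e), ready(f,e)}
2. free(f,e)  →  {holds(d), inpos(b,b), inpos(e,b), inpos(e,e), inpos(f,e), linked(b), linked(e), linked(f), ready(d,d), ready(d,f), ready(e,e), ready(f,e)}
3. swap(b,e)  →  {holds(b), holds(d), holds(e), inpos(b,b), inpos(e,b), inpos(e,e), inpos(f,e), linked(b), linked(f), ready(d,d), ready(d,f), ready(f,e)}

free(e,b); free(f,e); swap(b,e)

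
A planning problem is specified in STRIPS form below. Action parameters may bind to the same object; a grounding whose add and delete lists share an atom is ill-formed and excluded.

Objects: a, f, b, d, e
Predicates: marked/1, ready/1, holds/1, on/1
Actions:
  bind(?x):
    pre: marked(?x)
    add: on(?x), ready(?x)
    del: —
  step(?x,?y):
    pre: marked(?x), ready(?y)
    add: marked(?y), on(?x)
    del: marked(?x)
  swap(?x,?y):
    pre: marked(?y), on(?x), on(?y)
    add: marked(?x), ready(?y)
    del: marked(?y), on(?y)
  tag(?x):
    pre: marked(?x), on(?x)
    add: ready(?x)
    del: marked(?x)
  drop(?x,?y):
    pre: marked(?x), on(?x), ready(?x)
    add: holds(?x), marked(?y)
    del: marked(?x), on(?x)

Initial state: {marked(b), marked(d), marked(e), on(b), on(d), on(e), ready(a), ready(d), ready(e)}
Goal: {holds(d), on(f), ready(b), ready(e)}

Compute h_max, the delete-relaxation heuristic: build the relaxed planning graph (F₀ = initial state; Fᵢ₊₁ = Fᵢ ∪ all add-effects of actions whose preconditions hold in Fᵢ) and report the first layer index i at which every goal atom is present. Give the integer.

F0 = init (9 atoms)
F1 = F0 ∪ {holds(d), holds(e), marked(a), marked(f), ready(b)}  (14 atoms)
F2 = F1 ∪ {holds(b), on(a), on(f), ready(f)}  (18 atoms)
goal ⊆ F2  ⇒  h_max = 2

2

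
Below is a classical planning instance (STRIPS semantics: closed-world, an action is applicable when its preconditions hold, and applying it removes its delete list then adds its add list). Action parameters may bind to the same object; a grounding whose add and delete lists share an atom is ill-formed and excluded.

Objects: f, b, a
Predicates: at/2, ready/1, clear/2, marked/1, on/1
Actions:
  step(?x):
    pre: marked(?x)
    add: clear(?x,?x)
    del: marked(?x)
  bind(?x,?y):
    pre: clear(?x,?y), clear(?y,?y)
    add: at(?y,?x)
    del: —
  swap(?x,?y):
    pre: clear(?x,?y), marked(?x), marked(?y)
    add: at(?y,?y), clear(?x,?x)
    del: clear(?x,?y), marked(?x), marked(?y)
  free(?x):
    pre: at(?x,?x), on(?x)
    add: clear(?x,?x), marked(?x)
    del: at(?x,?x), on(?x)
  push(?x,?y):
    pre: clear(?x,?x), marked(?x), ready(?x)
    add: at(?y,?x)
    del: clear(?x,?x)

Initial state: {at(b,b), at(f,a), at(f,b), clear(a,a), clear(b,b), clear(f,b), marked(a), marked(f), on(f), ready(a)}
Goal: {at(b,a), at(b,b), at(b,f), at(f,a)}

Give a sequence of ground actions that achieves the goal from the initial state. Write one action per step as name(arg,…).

1. bind(f,b)  →  {at(b,b), at(b,f), at(f,a), at(f,b), clear(a,a), clear(b,b), clear(f,b), marked(a), marked(f), on(f), ready(a)}
2. push(a,b)  →  {at(b,a), at(b,b), at(b,f), at(f,a), at(f,b), clear(b,b), clear(f,b), marked(a), marked(f), on(f), ready(a)}

bind(f,b); push(a,b)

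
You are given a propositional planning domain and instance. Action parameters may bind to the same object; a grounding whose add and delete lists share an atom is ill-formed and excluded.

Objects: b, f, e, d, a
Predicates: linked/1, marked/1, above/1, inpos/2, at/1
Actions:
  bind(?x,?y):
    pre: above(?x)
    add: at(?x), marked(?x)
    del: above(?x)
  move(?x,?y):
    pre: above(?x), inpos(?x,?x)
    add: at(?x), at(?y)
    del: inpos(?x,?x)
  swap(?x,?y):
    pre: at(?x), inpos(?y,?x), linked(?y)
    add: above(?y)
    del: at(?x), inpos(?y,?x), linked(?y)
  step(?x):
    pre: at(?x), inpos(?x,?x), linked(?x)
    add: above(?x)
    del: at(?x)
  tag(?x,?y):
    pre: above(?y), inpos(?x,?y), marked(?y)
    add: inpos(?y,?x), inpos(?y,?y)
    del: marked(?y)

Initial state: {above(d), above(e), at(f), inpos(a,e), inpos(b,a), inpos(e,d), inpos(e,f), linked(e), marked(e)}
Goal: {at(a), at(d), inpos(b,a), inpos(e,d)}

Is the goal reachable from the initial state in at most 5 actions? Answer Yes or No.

Yes

1. bind(d,b)  →  {above(e), at(d), at(f), inpos(a,e), inpos(b,a), inpos(e,d), inpos(e,f), linked(e), marked(d), marked(e)}
2. tag(a,e)  →  {above(e), at(d), at(f), inpos(a,e), inpos(b,a), inpos(e,a), inpos(e,d), inpos(e,e), inpos(e,f), linked(e), marked(d)}
3. move(e,a)  →  {above(e), at(a), at(d), at(e), at(f), inpos(a,e), inpos(b,a), inpos(e,a), inpos(e,d), inpos(e,f), linked(e), marked(d)}
optimal plan length = 3; 3 ≤ 5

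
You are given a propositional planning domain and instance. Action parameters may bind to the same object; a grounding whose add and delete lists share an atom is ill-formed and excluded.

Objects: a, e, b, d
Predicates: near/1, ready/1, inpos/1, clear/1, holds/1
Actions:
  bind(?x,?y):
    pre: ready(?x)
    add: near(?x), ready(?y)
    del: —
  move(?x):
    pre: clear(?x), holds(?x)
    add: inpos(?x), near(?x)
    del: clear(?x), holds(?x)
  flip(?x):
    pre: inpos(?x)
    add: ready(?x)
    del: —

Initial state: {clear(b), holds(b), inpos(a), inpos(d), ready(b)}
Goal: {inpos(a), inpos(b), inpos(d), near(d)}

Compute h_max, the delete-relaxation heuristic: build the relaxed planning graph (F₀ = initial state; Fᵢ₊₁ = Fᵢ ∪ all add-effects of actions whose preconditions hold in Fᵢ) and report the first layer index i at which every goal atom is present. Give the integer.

F0 = init (5 atoms)
F1 = F0 ∪ {inpos(b), near(b), ready(a), ready(d), ready(e)}  (10 atoms)
F2 = F1 ∪ {near(a), near(d), near(e)}  (13 atoms)
goal ⊆ F2  ⇒  h_max = 2

2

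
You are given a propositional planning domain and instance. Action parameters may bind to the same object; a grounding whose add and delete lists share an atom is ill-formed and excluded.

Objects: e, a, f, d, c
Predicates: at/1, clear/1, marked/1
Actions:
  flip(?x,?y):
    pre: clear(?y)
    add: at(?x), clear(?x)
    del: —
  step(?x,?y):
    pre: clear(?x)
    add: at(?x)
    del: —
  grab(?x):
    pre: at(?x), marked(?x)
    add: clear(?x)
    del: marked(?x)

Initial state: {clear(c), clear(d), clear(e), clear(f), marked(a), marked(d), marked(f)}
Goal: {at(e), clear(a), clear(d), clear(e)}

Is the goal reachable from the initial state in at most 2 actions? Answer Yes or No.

Yes

1. flip(e,e)  →  {at(e), clear(c), clear(d), clear(e), clear(f), marked(a), marked(d), marked(f)}
2. flip(a,e)  →  {at(a), at(e), clear(a), clear(c), clear(d), clear(e), clear(f), marked(a), marked(d), marked(f)}
optimal plan length = 2; 2 ≤ 2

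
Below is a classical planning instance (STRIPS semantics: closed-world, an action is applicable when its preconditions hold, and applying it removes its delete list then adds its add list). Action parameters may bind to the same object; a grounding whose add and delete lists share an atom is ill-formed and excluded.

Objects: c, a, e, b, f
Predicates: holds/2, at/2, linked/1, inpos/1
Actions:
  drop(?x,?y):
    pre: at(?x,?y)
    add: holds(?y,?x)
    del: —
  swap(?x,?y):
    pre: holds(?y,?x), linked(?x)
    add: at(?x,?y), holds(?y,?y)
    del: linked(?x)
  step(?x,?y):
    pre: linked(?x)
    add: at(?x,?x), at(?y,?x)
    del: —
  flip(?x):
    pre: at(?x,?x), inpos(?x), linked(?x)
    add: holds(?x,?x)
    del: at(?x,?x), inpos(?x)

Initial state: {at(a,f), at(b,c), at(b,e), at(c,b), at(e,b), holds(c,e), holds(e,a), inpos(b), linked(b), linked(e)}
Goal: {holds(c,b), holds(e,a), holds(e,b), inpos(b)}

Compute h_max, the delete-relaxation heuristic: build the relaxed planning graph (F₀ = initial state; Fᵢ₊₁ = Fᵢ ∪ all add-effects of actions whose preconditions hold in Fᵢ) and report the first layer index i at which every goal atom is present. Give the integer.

F0 = init (10 atoms)
F1 = F0 ∪ {at(a,b), at(a,e), at(b,b), at(c,e), at(e,c), at(e,e), at(f,b), at(f,e), holds(b,c), holds(b,e), holds(c,b), holds(c,c), holds(e,b), holds(f,a)}  (24 atoms)
goal ⊆ F1  ⇒  h_max = 1

1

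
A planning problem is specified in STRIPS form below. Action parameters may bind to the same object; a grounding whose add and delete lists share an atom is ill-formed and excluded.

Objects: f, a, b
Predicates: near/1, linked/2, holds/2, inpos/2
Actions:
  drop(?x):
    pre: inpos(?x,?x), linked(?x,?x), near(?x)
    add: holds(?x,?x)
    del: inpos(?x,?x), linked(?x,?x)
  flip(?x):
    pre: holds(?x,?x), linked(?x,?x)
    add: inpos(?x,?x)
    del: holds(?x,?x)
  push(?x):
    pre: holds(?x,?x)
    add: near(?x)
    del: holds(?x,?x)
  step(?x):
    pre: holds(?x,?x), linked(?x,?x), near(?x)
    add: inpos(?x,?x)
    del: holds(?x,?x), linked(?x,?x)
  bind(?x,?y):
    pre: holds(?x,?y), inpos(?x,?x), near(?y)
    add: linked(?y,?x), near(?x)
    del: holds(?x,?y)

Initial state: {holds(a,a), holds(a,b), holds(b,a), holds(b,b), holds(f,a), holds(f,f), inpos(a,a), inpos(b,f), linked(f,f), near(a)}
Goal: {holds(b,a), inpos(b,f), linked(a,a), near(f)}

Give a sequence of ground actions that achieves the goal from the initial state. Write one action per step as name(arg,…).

push(f); bind(a,a)

1. push(f)  →  {holds(a,a), holds(a,b), holds(b,a), holds(b,b), holds(f,a), inpos(a,a), inpos(b,f), linked(f,f), near(a), near(f)}
2. bind(a,a)  →  {holds(a,b), holds(b,a), holds(b,b), holds(f,a), inpos(a,a), inpos(b,f), linked(a,a), linked(f,f), near(a), near(f)}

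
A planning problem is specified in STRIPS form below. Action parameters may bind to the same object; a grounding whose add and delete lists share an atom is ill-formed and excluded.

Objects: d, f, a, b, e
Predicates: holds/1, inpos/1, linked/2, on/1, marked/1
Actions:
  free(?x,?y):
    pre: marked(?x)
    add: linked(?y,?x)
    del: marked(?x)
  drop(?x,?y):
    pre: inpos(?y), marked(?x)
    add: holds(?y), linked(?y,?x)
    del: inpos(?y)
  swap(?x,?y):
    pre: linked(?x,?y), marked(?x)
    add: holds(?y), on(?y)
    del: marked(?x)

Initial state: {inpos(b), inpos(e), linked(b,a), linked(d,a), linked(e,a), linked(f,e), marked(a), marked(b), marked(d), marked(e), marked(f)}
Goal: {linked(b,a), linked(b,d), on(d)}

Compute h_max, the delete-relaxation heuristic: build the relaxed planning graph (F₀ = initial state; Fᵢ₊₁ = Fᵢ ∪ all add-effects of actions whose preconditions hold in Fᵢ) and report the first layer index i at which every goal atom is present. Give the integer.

2

F0 = init (11 atoms)
F1 = F0 ∪ {holds(a), holds(b), holds(e), linked(a,a), linked(a,b), linked(a,d), linked(a,e), linked(a,f), linked(b,b), linked(b,d), linked(b,e), linked(b,f), linked(d,b), linked(d,d), linked(d,e), linked(d,f), linked(e,b), linked(e,d), linked(e,e), linked(e,f), linked(f,a), linked(f,b), linked(f,d), linked(f,f), on(a), on(e)}  (37 atoms)
F2 = F1 ∪ {holds(d), holds(f), on(b), on(d), on(f)}  (42 atoms)
goal ⊆ F2  ⇒  h_max = 2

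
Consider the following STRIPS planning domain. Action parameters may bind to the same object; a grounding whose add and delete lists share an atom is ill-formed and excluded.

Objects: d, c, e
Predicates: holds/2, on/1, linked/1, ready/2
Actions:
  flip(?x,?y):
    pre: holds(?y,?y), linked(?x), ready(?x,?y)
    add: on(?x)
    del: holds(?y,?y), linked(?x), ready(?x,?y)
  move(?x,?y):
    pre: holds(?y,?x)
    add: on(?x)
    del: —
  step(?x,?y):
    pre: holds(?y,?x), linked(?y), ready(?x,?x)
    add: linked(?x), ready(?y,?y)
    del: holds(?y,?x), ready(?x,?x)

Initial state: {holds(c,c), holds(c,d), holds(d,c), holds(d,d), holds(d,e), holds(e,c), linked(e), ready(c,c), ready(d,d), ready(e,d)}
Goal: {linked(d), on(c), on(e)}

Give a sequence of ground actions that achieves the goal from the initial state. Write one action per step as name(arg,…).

move(c,d); move(e,d); step(c,e); step(d,c)

1. move(c,d)  →  {holds(c,c), holds(c,d), holds(d,c), holds(d,d), holds(d,e), holds(e,c), linked(e), on(c), ready(c,c), ready(d,d), ready(e,d)}
2. move(e,d)  →  {holds(c,c), holds(c,d), holds(d,c), holds(d,d), holds(d,e), holds(e,c), linked(e), on(c), on(e), ready(c,c), ready(d,d), ready(e,d)}
3. step(c,e)  →  {holds(c,c), holds(c,d), holds(d,c), holds(d,d), holds(d,e), linked(c), linked(e), on(c), on(e), ready(d,d), ready(e,d), ready(e,e)}
4. step(d,c)  →  {holds(c,c), holds(d,c), holds(d,d), holds(d,e), linked(c), linked(d), linked(e), on(c), on(e), ready(c,c), ready(e,d), ready(e,e)}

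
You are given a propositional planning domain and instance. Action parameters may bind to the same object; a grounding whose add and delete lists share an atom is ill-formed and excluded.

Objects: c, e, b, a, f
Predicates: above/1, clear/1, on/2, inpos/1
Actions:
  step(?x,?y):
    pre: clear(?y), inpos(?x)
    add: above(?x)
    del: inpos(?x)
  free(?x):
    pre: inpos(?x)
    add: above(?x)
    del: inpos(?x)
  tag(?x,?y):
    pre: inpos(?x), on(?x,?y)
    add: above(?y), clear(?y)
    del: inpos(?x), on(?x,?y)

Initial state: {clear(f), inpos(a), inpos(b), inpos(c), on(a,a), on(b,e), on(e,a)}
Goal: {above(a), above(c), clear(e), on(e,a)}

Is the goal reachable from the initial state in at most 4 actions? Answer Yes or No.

1. step(c,f)  →  {above(c), clear(f), inpos(a), inpos(b), on(a,a), on(b,e), on(e,a)}
2. step(a,f)  →  {above(a), above(c), clear(f), inpos(b), on(a,a), on(b,e), on(e,a)}
3. tag(b,e)  →  {above(a), above(c), above(e), clear(e), clear(f), on(a,a), on(e,a)}
optimal plan length = 3; 3 ≤ 4

Yes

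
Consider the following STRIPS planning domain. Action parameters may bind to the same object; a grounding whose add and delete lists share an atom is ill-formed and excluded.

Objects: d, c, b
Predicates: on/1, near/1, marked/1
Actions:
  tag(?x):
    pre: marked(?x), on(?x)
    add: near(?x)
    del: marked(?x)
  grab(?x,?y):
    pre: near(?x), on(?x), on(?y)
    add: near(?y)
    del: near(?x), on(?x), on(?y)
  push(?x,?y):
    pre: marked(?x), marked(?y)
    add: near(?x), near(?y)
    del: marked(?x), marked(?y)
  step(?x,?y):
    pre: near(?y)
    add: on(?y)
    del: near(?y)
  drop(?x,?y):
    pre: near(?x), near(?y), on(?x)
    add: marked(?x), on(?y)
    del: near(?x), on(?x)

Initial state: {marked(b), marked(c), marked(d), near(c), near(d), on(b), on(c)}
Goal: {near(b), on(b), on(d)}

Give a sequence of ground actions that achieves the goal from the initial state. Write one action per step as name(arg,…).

1. tag(b)  →  {marked(c), marked(d), near(b), near(c), near(d), on(b), on(c)}
2. step(d,d)  →  {marked(c), marked(d), near(b), near(c), on(b), on(c), on(d)}

tag(b); step(d,d)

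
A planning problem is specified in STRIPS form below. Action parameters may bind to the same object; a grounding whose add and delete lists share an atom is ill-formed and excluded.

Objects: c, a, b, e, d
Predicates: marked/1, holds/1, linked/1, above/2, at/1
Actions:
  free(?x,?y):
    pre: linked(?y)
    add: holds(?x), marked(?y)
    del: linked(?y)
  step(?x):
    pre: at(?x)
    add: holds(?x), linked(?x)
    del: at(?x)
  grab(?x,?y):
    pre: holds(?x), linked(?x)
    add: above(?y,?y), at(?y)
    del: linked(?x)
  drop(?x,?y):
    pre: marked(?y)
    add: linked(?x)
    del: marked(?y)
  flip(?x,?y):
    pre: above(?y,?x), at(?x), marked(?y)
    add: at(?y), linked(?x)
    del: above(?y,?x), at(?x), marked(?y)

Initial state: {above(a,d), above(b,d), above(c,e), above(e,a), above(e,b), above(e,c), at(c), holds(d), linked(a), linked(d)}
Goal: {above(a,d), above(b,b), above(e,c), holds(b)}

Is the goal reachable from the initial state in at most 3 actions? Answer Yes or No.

1. free(b,a)  →  {above(a,d), above(b,d), above(c,e), above(e,a), above(e,b), above(e,c), at(c), holds(b), holds(d), linked(d), marked(a)}
2. grab(d,b)  →  {above(a,d), above(b,b), above(b,d), above(c,e), above(e,a), above(e,b), above(e,c), at(b), at(c), holds(b), holds(d), marked(a)}
optimal plan length = 2; 2 ≤ 3

Yes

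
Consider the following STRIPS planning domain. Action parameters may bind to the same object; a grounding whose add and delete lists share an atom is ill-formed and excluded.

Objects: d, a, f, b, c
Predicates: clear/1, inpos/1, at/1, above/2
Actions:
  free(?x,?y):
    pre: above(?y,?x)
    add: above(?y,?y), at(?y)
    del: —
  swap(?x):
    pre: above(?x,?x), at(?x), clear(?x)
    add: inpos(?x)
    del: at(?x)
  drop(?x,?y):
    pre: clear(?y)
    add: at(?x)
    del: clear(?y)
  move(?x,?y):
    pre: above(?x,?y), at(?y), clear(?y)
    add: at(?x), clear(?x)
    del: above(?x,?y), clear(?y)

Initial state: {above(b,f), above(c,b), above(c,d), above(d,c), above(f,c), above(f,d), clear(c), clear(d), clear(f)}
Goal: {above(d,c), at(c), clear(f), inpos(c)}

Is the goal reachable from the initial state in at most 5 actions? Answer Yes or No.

Yes

1. free(d,c)  →  {above(b,f), above(c,b), above(c,c), above(c,d), above(d,c), above(f,c), above(f,d), at(c), clear(c), clear(d), clear(f)}
2. swap(c)  →  {above(b,f), above(c,b), above(c,c), above(c,d), above(d,c), above(f,c), above(f,d), clear(c), clear(d), clear(f), inpos(c)}
3. free(d,c)  →  {above(b,f), above(c,b), above(c,c), above(c,d), above(d,c), above(f,c), above(f,d), at(c), clear(c), clear(d), clear(f), inpos(c)}
optimal plan length = 3; 3 ≤ 5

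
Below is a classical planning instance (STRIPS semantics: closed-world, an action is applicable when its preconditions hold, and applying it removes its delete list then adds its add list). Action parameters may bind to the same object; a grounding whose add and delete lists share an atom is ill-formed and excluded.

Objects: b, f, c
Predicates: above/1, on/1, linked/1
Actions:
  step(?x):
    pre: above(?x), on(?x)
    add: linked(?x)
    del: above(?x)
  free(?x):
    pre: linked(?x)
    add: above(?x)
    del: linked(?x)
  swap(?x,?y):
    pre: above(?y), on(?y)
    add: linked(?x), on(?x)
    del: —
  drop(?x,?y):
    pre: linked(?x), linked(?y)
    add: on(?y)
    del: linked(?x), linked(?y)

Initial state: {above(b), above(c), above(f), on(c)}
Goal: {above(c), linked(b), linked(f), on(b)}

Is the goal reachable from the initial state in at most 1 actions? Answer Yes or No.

1. swap(b,c)  →  {above(b), above(c), above(f), linked(b), on(b), on(c)}
2. swap(f,b)  →  {above(b), above(c), above(f), linked(b), linked(f), on(b), on(c), on(f)}
optimal plan length = 2; 2 > 1

No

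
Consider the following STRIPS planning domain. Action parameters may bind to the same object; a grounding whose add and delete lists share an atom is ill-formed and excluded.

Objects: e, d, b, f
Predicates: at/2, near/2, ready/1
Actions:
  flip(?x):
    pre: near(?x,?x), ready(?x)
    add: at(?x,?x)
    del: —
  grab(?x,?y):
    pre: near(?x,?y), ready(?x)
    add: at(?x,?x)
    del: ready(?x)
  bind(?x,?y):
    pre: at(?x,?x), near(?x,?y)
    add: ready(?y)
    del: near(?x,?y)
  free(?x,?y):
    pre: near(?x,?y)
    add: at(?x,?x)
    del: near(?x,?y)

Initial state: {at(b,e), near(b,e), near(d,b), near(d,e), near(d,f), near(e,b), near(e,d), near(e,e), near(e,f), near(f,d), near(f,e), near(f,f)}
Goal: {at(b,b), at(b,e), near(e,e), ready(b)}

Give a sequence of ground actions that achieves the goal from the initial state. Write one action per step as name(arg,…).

1. free(e,d)  →  {at(b,e), at(e,e), near(b,e), near(d,b), near(d,e), near(d,f), near(e,b), near(e,e), near(e,f), near(f,d), near(f,e), near(f,f)}
2. bind(e,b)  →  {at(b,e), at(e,e), near(b,e), near(d,b), near(d,e), near(d,f), near(e,e), near(e,f), near(f,d), near(f,e), near(f,f), ready(b)}
3. free(b,e)  →  {at(b,b), at(b,e), at(e,e), near(d,b), near(d,e), near(d,f), near(e,e), near(e,f), near(f,d), near(f,e), near(f,f), ready(b)}

free(e,d); bind(e,b); free(b,e)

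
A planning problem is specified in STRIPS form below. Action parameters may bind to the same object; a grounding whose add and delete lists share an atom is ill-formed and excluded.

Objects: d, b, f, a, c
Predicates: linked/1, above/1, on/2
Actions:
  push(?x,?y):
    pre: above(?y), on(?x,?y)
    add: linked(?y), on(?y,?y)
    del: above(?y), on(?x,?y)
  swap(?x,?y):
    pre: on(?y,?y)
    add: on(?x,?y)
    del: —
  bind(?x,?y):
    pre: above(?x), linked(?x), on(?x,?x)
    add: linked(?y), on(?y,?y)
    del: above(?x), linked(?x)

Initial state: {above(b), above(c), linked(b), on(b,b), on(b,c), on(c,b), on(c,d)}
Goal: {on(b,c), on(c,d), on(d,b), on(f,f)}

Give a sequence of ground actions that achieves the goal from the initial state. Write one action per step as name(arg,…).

swap(d,b); bind(b,f)

1. swap(d,b)  →  {above(b), above(c), linked(b), on(b,b), on(b,c), on(c,b), on(c,d), on(d,b)}
2. bind(b,f)  →  {above(c), linked(f), on(b,b), on(b,c), on(c,b), on(c,d), on(d,b), on(f,f)}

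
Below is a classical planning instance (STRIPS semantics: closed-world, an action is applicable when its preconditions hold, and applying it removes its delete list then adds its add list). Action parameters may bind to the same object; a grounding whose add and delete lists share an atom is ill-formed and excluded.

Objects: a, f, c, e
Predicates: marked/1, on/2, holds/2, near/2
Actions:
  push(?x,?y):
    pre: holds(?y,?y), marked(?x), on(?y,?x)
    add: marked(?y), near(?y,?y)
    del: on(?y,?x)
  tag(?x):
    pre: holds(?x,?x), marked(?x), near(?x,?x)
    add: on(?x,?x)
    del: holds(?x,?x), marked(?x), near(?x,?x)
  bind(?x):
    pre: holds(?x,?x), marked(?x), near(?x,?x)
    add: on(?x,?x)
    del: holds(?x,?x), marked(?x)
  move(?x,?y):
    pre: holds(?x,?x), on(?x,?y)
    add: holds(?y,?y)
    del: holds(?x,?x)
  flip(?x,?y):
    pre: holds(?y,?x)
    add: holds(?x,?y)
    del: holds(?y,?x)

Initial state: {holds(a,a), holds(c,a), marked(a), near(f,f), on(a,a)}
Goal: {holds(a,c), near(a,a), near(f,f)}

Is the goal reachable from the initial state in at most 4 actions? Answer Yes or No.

1. push(a,a)  →  {holds(a,a), holds(c,a), marked(a), near(a,a), near(f,f)}
2. flip(a,c)  →  {holds(a,a), holds(a,c), marked(a), near(a,a), near(f,f)}
optimal plan length = 2; 2 ≤ 4

Yes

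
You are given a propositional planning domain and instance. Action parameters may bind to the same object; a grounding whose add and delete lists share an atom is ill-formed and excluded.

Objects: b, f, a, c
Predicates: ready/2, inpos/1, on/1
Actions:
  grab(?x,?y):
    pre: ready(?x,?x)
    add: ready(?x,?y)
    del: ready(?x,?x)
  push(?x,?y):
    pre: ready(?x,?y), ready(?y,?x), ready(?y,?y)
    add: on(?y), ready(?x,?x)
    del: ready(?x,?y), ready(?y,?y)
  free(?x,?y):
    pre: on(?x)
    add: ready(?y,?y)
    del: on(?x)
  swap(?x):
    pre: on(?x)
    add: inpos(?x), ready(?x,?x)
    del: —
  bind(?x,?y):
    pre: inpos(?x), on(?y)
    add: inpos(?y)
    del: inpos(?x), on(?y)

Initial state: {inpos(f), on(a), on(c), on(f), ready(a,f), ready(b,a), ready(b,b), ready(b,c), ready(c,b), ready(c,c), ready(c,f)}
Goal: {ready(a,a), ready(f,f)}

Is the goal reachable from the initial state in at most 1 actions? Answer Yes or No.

1. free(f,f)  →  {inpos(f), on(a), on(c), ready(a,f), ready(b,a), ready(b,b), ready(b,c), ready(c,b), ready(c,c), ready(c,f), ready(f,f)}
2. free(a,a)  →  {inpos(f), on(c), ready(a,a), ready(a,f), ready(b,a), ready(b,b), ready(b,c), ready(c,b), ready(c,c), ready(c,f), ready(f,f)}
optimal plan length = 2; 2 > 1

No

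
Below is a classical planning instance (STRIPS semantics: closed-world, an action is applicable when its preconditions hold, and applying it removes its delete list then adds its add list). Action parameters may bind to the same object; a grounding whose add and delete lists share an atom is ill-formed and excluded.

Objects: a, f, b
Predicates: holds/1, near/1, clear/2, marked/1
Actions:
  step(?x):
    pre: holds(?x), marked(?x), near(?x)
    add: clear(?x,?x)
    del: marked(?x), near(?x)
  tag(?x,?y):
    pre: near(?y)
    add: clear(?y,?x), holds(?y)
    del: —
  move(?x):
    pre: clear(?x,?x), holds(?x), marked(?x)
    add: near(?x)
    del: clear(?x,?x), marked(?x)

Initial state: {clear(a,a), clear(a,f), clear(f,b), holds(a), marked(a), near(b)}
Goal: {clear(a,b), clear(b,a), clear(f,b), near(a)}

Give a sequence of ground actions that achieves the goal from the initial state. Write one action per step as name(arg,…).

1. tag(a,b)  →  {clear(a,a), clear(a,f), clear(b,a), clear(f,b), holds(a), holds(b), marked(a), near(b)}
2. move(a)  →  {clear(a,f), clear(b,a), clear(f,b), holds(a), holds(b), near(a), near(b)}
3. tag(b,a)  →  {clear(a,b), clear(a,f), clear(b,a), clear(f,b), holds(a), holds(b), near(a), near(b)}

tag(a,b); move(a); tag(b,a)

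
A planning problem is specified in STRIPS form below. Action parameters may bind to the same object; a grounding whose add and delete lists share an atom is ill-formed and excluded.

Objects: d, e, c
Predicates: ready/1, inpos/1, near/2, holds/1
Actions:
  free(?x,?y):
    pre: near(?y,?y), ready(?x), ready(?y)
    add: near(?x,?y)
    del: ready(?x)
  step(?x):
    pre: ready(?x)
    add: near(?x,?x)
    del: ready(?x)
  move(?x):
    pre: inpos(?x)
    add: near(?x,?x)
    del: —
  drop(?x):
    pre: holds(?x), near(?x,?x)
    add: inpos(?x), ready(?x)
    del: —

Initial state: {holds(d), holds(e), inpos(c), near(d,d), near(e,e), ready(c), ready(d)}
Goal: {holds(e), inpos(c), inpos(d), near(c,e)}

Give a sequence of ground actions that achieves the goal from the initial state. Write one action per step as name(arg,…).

drop(d); drop(e); free(c,e)

1. drop(d)  →  {holds(d), holds(e), inpos(c), inpos(d), near(d,d), near(e,e), ready(c), ready(d)}
2. drop(e)  →  {holds(d), holds(e), inpos(c), inpos(d), inpos(e), near(d,d), near(e,e), ready(c), ready(d), ready(e)}
3. free(c,e)  →  {holds(d), holds(e), inpos(c), inpos(d), inpos(e), near(c,e), near(d,d), near(e,e), ready(d), ready(e)}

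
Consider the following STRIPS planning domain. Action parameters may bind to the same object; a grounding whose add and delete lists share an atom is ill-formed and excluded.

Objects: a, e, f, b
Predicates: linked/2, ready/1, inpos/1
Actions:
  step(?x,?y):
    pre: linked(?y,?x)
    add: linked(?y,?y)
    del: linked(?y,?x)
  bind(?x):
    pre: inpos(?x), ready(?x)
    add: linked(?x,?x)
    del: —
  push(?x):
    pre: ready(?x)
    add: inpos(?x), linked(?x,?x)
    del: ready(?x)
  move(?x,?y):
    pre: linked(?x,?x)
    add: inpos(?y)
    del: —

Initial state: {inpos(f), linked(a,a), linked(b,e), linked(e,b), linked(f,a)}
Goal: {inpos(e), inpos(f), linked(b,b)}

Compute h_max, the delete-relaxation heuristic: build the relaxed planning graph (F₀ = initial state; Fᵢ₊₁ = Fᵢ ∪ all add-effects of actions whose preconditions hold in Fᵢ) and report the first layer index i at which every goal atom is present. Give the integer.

F0 = init (5 atoms)
F1 = F0 ∪ {inpos(a), inpos(b), inpos(e), linked(b,b), linked(e,e), linked(f,f)}  (11 atoms)
goal ⊆ F1  ⇒  h_max = 1

1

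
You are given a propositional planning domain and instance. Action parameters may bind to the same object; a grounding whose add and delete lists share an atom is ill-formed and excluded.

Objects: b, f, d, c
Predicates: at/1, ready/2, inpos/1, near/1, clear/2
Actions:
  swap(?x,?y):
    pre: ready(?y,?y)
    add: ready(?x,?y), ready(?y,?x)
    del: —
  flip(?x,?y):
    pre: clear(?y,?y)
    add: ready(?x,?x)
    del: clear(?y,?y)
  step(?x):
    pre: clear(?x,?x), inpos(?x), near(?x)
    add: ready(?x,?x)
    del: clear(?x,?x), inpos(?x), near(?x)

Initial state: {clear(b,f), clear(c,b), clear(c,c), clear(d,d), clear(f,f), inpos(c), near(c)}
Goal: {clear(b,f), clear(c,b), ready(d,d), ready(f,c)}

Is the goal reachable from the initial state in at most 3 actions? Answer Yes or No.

1. flip(f,f)  →  {clear(b,f), clear(c,b), clear(c,c), clear(d,d), inpos(c), near(c), ready(f,f)}
2. swap(c,f)  →  {clear(b,f), clear(c,b), clear(c,c), clear(d,d), inpos(c), near(c), ready(c,f), ready(f,c), ready(f,f)}
3. flip(d,d)  →  {clear(b,f), clear(c,b), clear(c,c), inpos(c), near(c), ready(c,f), ready(d,d), ready(f,c), ready(f,f)}
optimal plan length = 3; 3 ≤ 3

Yes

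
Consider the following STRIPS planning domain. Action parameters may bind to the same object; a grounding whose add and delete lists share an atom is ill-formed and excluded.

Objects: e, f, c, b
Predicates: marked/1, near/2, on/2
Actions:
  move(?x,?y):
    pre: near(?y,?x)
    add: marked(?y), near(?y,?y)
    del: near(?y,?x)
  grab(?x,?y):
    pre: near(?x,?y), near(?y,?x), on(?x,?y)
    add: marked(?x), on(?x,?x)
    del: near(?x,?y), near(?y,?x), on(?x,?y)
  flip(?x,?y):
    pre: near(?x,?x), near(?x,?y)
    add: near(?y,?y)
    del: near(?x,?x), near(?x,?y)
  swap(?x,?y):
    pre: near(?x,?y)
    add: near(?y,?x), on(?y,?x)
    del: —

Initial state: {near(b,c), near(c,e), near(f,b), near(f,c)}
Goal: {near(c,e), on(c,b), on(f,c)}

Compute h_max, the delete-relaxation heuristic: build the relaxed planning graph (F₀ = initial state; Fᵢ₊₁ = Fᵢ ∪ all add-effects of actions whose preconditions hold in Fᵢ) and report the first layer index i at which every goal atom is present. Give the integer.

F0 = init (4 atoms)
F1 = F0 ∪ {marked(b), marked(c), marked(f), near(b,b), near(b,f), near(c,b), near(c,c), near(c,f), near(e,c), near(f,f), on(b,f), on(c,b), on(c,f), on(e,c)}  (18 atoms)
F2 = F1 ∪ {marked(e), near(e,e), on(b,b), on(b,c), on(c,c), on(c,e), on(e,e), on(f,b), on(f,c), on(f,f)}  (28 atoms)
goal ⊆ F2  ⇒  h_max = 2

2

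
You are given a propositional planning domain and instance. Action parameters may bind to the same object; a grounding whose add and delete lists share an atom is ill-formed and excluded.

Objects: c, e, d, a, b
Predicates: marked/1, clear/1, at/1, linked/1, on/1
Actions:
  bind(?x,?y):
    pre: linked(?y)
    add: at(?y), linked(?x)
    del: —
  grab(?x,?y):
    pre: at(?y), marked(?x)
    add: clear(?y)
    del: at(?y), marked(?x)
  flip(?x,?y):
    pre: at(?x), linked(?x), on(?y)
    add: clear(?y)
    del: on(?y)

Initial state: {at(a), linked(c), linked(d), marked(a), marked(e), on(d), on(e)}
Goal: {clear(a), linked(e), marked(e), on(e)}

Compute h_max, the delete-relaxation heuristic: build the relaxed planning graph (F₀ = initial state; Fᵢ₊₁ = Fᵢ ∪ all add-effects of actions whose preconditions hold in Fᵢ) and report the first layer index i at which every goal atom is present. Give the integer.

1

F0 = init (7 atoms)
F1 = F0 ∪ {at(c), at(d), clear(a), linked(a), linked(b), linked(e)}  (13 atoms)
goal ⊆ F1  ⇒  h_max = 1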